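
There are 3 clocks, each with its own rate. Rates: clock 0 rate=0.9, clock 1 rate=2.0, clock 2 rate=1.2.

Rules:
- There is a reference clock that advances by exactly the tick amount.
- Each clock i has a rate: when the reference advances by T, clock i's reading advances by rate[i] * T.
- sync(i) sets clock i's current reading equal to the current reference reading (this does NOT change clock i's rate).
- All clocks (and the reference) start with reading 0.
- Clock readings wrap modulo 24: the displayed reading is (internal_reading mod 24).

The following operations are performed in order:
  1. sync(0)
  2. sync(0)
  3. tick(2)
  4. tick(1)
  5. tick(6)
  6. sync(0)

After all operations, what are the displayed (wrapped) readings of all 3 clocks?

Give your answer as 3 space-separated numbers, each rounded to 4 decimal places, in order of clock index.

After op 1 sync(0): ref=0.0000 raw=[0.0000 0.0000 0.0000]
After op 2 sync(0): ref=0.0000 raw=[0.0000 0.0000 0.0000]
After op 3 tick(2): ref=2.0000 raw=[1.8000 4.0000 2.4000]
After op 4 tick(1): ref=3.0000 raw=[2.7000 6.0000 3.6000]
After op 5 tick(6): ref=9.0000 raw=[8.1000 18.0000 10.8000]
After op 6 sync(0): ref=9.0000 raw=[9.0000 18.0000 10.8000]
Wrap final raw readings (mod 24): 9.0000 mod 24 = 9.0000; 18.0000 mod 24 = 18.0000; 10.8000 mod 24 = 10.8000

Answer: 9.0000 18.0000 10.8000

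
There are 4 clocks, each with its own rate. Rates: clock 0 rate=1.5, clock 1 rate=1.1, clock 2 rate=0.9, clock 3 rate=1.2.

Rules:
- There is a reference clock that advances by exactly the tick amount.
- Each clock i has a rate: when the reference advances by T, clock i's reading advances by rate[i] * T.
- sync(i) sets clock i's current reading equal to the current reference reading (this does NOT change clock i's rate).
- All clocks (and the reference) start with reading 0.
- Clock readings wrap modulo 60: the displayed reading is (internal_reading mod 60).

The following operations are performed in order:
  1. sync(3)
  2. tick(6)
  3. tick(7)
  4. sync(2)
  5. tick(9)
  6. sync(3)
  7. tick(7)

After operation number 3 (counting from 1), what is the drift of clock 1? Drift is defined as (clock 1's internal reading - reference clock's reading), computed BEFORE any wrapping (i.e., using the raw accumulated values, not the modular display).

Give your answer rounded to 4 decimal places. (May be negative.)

Answer: 1.3000

Derivation:
After op 1 sync(3): ref=0.0000 raw=[0.0000 0.0000 0.0000 0.0000]
After op 2 tick(6): ref=6.0000 raw=[9.0000 6.6000 5.4000 7.2000]
After op 3 tick(7): ref=13.0000 raw=[19.5000 14.3000 11.7000 15.6000]
Drift of clock 1 after op 3: 14.3000 - 13.0000 = 1.3000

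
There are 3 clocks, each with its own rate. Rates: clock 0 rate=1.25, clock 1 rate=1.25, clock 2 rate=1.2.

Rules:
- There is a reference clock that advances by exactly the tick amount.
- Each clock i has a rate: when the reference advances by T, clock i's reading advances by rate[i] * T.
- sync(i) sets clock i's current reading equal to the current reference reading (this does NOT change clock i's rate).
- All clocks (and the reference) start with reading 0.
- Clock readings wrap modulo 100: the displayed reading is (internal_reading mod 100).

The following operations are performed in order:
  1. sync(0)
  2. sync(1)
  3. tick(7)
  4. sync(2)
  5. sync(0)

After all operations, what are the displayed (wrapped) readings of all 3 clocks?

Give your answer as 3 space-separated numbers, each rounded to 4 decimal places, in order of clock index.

After op 1 sync(0): ref=0.0000 raw=[0.0000 0.0000 0.0000]
After op 2 sync(1): ref=0.0000 raw=[0.0000 0.0000 0.0000]
After op 3 tick(7): ref=7.0000 raw=[8.7500 8.7500 8.4000]
After op 4 sync(2): ref=7.0000 raw=[8.7500 8.7500 7.0000]
After op 5 sync(0): ref=7.0000 raw=[7.0000 8.7500 7.0000]
Wrap final raw readings (mod 100): 7.0000 mod 100 = 7.0000; 8.7500 mod 100 = 8.7500; 7.0000 mod 100 = 7.0000

Answer: 7.0000 8.7500 7.0000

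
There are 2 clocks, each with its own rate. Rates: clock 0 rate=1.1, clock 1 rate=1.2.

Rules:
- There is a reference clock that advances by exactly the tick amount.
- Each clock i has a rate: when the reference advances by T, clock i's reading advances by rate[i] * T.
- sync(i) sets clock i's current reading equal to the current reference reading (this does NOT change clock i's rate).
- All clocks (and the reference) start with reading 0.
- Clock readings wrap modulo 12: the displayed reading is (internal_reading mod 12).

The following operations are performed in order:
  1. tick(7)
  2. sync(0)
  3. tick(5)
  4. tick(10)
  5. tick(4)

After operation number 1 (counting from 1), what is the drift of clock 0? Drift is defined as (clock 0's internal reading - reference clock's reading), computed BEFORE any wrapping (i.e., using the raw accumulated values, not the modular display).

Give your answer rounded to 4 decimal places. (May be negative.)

After op 1 tick(7): ref=7.0000 raw=[7.7000 8.4000]
Drift of clock 0 after op 1: 7.7000 - 7.0000 = 0.7000

Answer: 0.7000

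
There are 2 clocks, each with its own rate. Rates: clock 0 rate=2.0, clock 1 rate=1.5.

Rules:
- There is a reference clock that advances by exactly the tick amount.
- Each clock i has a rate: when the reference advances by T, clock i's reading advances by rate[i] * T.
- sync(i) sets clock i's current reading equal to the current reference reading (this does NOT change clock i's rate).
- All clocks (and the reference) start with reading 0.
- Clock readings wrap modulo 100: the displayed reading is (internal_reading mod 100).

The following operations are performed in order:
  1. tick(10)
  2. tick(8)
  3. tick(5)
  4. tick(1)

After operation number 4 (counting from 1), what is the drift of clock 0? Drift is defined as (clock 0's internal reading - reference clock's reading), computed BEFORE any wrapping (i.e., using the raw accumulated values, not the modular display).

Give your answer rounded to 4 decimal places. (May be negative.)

After op 1 tick(10): ref=10.0000 raw=[20.0000 15.0000]
After op 2 tick(8): ref=18.0000 raw=[36.0000 27.0000]
After op 3 tick(5): ref=23.0000 raw=[46.0000 34.5000]
After op 4 tick(1): ref=24.0000 raw=[48.0000 36.0000]
Drift of clock 0 after op 4: 48.0000 - 24.0000 = 24.0000

Answer: 24.0000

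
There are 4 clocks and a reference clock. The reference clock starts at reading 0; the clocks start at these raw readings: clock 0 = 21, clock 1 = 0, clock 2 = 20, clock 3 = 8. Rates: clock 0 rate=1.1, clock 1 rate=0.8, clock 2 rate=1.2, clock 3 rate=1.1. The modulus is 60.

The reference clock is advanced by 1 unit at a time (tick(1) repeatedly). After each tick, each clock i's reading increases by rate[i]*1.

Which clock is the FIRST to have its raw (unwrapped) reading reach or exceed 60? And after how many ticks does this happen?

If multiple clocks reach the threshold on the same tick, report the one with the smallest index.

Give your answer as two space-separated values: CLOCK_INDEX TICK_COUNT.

Answer: 2 34

Derivation:
clock 0: start=21, rate=1.1, needs 60-21 = 39; ticks = ceil(39/1.1) = ceil(35.4545) = 36; reading at tick 36 = 21 + 1.1*36 = 60.6000
clock 1: start=0, rate=0.8, needs 60-0 = 60; ticks = ceil(60/0.8) = ceil(75.0000) = 75; reading at tick 75 = 0 + 0.8*75 = 60.0000
clock 2: start=20, rate=1.2, needs 60-20 = 40; ticks = ceil(40/1.2) = ceil(33.3333) = 34; reading at tick 34 = 20 + 1.2*34 = 60.8000
clock 3: start=8, rate=1.1, needs 60-8 = 52; ticks = ceil(52/1.1) = ceil(47.2727) = 48; reading at tick 48 = 8 + 1.1*48 = 60.8000
Minimum tick count = 34; winners = [2]; smallest index = 2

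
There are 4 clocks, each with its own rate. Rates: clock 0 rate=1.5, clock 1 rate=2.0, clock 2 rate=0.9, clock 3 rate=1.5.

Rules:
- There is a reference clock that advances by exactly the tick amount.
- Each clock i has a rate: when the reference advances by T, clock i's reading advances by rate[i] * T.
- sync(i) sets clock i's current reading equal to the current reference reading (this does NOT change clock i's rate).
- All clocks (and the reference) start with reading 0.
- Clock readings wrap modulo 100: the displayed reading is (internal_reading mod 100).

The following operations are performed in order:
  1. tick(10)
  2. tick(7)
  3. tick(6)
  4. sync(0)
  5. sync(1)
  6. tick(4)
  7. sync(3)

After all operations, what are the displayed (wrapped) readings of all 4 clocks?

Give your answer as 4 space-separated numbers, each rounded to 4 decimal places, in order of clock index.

After op 1 tick(10): ref=10.0000 raw=[15.0000 20.0000 9.0000 15.0000]
After op 2 tick(7): ref=17.0000 raw=[25.5000 34.0000 15.3000 25.5000]
After op 3 tick(6): ref=23.0000 raw=[34.5000 46.0000 20.7000 34.5000]
After op 4 sync(0): ref=23.0000 raw=[23.0000 46.0000 20.7000 34.5000]
After op 5 sync(1): ref=23.0000 raw=[23.0000 23.0000 20.7000 34.5000]
After op 6 tick(4): ref=27.0000 raw=[29.0000 31.0000 24.3000 40.5000]
After op 7 sync(3): ref=27.0000 raw=[29.0000 31.0000 24.3000 27.0000]
Wrap final raw readings (mod 100): 29.0000 mod 100 = 29.0000; 31.0000 mod 100 = 31.0000; 24.3000 mod 100 = 24.3000; 27.0000 mod 100 = 27.0000

Answer: 29.0000 31.0000 24.3000 27.0000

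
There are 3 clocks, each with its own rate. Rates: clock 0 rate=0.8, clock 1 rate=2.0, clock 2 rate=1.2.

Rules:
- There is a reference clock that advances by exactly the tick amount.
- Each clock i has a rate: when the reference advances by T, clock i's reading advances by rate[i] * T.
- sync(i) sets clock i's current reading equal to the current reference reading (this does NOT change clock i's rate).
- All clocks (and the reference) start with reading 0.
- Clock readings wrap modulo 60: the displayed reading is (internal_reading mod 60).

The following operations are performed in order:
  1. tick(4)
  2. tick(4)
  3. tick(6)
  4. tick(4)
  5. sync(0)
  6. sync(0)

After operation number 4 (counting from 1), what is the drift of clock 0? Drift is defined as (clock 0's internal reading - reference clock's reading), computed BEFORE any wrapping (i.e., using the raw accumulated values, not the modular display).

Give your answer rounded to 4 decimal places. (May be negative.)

Answer: -3.6000

Derivation:
After op 1 tick(4): ref=4.0000 raw=[3.2000 8.0000 4.8000]
After op 2 tick(4): ref=8.0000 raw=[6.4000 16.0000 9.6000]
After op 3 tick(6): ref=14.0000 raw=[11.2000 28.0000 16.8000]
After op 4 tick(4): ref=18.0000 raw=[14.4000 36.0000 21.6000]
Drift of clock 0 after op 4: 14.4000 - 18.0000 = -3.6000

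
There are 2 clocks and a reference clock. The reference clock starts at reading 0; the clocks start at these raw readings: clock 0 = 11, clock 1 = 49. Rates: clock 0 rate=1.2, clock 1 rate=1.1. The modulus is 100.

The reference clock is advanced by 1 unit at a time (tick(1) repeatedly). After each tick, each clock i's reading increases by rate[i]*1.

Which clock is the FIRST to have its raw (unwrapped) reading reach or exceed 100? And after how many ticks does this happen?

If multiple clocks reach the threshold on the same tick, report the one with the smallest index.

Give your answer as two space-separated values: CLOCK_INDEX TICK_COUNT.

clock 0: start=11, rate=1.2, needs 100-11 = 89; ticks = ceil(89/1.2) = ceil(74.1667) = 75; reading at tick 75 = 11 + 1.2*75 = 101.0000
clock 1: start=49, rate=1.1, needs 100-49 = 51; ticks = ceil(51/1.1) = ceil(46.3636) = 47; reading at tick 47 = 49 + 1.1*47 = 100.7000
Minimum tick count = 47; winners = [1]; smallest index = 1

Answer: 1 47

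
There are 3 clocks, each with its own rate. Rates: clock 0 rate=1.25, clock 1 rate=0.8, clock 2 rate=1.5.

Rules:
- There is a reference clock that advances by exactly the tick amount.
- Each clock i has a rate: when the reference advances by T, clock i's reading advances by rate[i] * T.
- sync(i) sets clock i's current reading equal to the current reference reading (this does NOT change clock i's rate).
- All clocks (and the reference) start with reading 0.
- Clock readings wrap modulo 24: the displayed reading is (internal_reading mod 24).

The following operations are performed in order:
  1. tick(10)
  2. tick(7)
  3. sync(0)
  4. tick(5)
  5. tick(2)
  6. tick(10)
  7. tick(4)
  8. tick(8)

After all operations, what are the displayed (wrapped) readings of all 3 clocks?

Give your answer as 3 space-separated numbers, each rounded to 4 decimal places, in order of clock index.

After op 1 tick(10): ref=10.0000 raw=[12.5000 8.0000 15.0000]
After op 2 tick(7): ref=17.0000 raw=[21.2500 13.6000 25.5000]
After op 3 sync(0): ref=17.0000 raw=[17.0000 13.6000 25.5000]
After op 4 tick(5): ref=22.0000 raw=[23.2500 17.6000 33.0000]
After op 5 tick(2): ref=24.0000 raw=[25.7500 19.2000 36.0000]
After op 6 tick(10): ref=34.0000 raw=[38.2500 27.2000 51.0000]
After op 7 tick(4): ref=38.0000 raw=[43.2500 30.4000 57.0000]
After op 8 tick(8): ref=46.0000 raw=[53.2500 36.8000 69.0000]
Wrap final raw readings (mod 24): 53.2500 mod 24 = 5.2500; 36.8000 mod 24 = 12.8000; 69.0000 mod 24 = 21.0000

Answer: 5.2500 12.8000 21.0000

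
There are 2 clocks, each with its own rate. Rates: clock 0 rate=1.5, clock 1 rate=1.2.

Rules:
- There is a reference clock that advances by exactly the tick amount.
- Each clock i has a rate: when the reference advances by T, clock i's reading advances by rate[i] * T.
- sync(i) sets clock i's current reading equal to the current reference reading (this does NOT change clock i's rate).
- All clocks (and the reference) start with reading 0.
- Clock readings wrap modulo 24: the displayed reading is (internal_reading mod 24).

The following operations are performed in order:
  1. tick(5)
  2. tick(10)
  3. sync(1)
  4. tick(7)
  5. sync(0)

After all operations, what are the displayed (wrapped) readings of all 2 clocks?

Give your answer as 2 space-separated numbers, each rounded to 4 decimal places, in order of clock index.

After op 1 tick(5): ref=5.0000 raw=[7.5000 6.0000]
After op 2 tick(10): ref=15.0000 raw=[22.5000 18.0000]
After op 3 sync(1): ref=15.0000 raw=[22.5000 15.0000]
After op 4 tick(7): ref=22.0000 raw=[33.0000 23.4000]
After op 5 sync(0): ref=22.0000 raw=[22.0000 23.4000]
Wrap final raw readings (mod 24): 22.0000 mod 24 = 22.0000; 23.4000 mod 24 = 23.4000

Answer: 22.0000 23.4000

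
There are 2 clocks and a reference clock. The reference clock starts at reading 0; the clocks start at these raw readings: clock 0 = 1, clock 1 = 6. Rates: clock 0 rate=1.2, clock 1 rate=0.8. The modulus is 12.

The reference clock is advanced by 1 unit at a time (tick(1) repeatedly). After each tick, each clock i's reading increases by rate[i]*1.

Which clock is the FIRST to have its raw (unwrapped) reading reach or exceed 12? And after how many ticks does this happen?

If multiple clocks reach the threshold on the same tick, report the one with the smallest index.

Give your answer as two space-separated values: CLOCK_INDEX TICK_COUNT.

clock 0: start=1, rate=1.2, needs 12-1 = 11; ticks = ceil(11/1.2) = ceil(9.1667) = 10; reading at tick 10 = 1 + 1.2*10 = 13.0000
clock 1: start=6, rate=0.8, needs 12-6 = 6; ticks = ceil(6/0.8) = ceil(7.5000) = 8; reading at tick 8 = 6 + 0.8*8 = 12.4000
Minimum tick count = 8; winners = [1]; smallest index = 1

Answer: 1 8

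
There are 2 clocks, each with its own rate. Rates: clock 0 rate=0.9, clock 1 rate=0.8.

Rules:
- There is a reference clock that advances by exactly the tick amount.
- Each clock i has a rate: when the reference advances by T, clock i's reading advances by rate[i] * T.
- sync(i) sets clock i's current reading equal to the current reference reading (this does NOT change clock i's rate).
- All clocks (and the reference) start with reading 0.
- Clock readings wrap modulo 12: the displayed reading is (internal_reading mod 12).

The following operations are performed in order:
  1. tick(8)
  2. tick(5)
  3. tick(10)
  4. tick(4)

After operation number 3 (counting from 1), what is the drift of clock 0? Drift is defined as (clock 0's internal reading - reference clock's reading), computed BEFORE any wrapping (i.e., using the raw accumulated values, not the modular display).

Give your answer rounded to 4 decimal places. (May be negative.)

Answer: -2.3000

Derivation:
After op 1 tick(8): ref=8.0000 raw=[7.2000 6.4000]
After op 2 tick(5): ref=13.0000 raw=[11.7000 10.4000]
After op 3 tick(10): ref=23.0000 raw=[20.7000 18.4000]
Drift of clock 0 after op 3: 20.7000 - 23.0000 = -2.3000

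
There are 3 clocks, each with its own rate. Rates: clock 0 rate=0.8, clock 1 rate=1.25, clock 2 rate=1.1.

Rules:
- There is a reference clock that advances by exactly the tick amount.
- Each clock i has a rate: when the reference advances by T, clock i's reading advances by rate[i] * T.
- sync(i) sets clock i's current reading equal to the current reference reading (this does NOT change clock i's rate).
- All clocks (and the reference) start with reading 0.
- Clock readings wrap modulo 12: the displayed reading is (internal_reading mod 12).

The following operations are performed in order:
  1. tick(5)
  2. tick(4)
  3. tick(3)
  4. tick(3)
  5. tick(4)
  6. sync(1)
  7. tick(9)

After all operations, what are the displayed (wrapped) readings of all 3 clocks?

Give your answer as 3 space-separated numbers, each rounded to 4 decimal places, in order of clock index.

After op 1 tick(5): ref=5.0000 raw=[4.0000 6.2500 5.5000]
After op 2 tick(4): ref=9.0000 raw=[7.2000 11.2500 9.9000]
After op 3 tick(3): ref=12.0000 raw=[9.6000 15.0000 13.2000]
After op 4 tick(3): ref=15.0000 raw=[12.0000 18.7500 16.5000]
After op 5 tick(4): ref=19.0000 raw=[15.2000 23.7500 20.9000]
After op 6 sync(1): ref=19.0000 raw=[15.2000 19.0000 20.9000]
After op 7 tick(9): ref=28.0000 raw=[22.4000 30.2500 30.8000]
Wrap final raw readings (mod 12): 22.4000 mod 12 = 10.4000; 30.2500 mod 12 = 6.2500; 30.8000 mod 12 = 6.8000

Answer: 10.4000 6.2500 6.8000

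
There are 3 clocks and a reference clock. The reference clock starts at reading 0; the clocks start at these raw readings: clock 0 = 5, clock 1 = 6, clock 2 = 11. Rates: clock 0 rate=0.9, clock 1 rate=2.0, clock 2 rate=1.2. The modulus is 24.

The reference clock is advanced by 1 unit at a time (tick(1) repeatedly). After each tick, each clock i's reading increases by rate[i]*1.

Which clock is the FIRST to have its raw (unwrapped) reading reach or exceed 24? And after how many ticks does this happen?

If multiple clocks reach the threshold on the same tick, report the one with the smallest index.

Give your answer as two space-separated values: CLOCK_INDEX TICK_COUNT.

clock 0: start=5, rate=0.9, needs 24-5 = 19; ticks = ceil(19/0.9) = ceil(21.1111) = 22; reading at tick 22 = 5 + 0.9*22 = 24.8000
clock 1: start=6, rate=2.0, needs 24-6 = 18; ticks = ceil(18/2.0) = ceil(9.0000) = 9; reading at tick 9 = 6 + 2.0*9 = 24.0000
clock 2: start=11, rate=1.2, needs 24-11 = 13; ticks = ceil(13/1.2) = ceil(10.8333) = 11; reading at tick 11 = 11 + 1.2*11 = 24.2000
Minimum tick count = 9; winners = [1]; smallest index = 1

Answer: 1 9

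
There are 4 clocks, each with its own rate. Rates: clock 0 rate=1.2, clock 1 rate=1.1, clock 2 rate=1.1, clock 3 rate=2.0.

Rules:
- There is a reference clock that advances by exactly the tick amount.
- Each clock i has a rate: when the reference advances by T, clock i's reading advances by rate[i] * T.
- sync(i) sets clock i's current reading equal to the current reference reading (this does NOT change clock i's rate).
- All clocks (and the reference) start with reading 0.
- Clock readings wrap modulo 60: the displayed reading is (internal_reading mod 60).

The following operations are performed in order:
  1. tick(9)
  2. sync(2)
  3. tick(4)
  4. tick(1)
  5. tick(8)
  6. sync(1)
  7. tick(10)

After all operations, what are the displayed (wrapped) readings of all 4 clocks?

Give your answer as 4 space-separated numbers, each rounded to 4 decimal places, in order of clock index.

After op 1 tick(9): ref=9.0000 raw=[10.8000 9.9000 9.9000 18.0000]
After op 2 sync(2): ref=9.0000 raw=[10.8000 9.9000 9.0000 18.0000]
After op 3 tick(4): ref=13.0000 raw=[15.6000 14.3000 13.4000 26.0000]
After op 4 tick(1): ref=14.0000 raw=[16.8000 15.4000 14.5000 28.0000]
After op 5 tick(8): ref=22.0000 raw=[26.4000 24.2000 23.3000 44.0000]
After op 6 sync(1): ref=22.0000 raw=[26.4000 22.0000 23.3000 44.0000]
After op 7 tick(10): ref=32.0000 raw=[38.4000 33.0000 34.3000 64.0000]
Wrap final raw readings (mod 60): 38.4000 mod 60 = 38.4000; 33.0000 mod 60 = 33.0000; 34.3000 mod 60 = 34.3000; 64.0000 mod 60 = 4.0000

Answer: 38.4000 33.0000 34.3000 4.0000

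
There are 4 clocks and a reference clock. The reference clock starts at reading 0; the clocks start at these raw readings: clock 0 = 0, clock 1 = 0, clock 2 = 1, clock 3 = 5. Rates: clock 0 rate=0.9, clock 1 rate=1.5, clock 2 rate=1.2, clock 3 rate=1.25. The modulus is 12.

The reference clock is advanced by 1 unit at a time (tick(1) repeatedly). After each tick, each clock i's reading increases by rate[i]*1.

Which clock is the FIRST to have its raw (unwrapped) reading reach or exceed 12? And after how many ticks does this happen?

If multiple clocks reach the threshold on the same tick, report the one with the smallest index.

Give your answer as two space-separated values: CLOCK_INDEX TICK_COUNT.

Answer: 3 6

Derivation:
clock 0: start=0, rate=0.9, needs 12-0 = 12; ticks = ceil(12/0.9) = ceil(13.3333) = 14; reading at tick 14 = 0 + 0.9*14 = 12.6000
clock 1: start=0, rate=1.5, needs 12-0 = 12; ticks = ceil(12/1.5) = ceil(8.0000) = 8; reading at tick 8 = 0 + 1.5*8 = 12.0000
clock 2: start=1, rate=1.2, needs 12-1 = 11; ticks = ceil(11/1.2) = ceil(9.1667) = 10; reading at tick 10 = 1 + 1.2*10 = 13.0000
clock 3: start=5, rate=1.25, needs 12-5 = 7; ticks = ceil(7/1.25) = ceil(5.6000) = 6; reading at tick 6 = 5 + 1.25*6 = 12.5000
Minimum tick count = 6; winners = [3]; smallest index = 3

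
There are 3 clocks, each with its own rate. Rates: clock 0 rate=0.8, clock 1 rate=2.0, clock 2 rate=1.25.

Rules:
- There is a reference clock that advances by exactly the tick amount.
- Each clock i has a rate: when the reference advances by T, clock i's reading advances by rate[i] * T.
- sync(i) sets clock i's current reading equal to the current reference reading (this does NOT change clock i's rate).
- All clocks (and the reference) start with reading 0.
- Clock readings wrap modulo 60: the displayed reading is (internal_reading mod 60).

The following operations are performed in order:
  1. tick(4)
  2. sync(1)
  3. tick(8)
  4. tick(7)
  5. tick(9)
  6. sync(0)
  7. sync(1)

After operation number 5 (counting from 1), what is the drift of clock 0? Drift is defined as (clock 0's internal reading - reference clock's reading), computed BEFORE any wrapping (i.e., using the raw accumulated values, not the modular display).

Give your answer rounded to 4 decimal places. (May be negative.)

Answer: -5.6000

Derivation:
After op 1 tick(4): ref=4.0000 raw=[3.2000 8.0000 5.0000]
After op 2 sync(1): ref=4.0000 raw=[3.2000 4.0000 5.0000]
After op 3 tick(8): ref=12.0000 raw=[9.6000 20.0000 15.0000]
After op 4 tick(7): ref=19.0000 raw=[15.2000 34.0000 23.7500]
After op 5 tick(9): ref=28.0000 raw=[22.4000 52.0000 35.0000]
Drift of clock 0 after op 5: 22.4000 - 28.0000 = -5.6000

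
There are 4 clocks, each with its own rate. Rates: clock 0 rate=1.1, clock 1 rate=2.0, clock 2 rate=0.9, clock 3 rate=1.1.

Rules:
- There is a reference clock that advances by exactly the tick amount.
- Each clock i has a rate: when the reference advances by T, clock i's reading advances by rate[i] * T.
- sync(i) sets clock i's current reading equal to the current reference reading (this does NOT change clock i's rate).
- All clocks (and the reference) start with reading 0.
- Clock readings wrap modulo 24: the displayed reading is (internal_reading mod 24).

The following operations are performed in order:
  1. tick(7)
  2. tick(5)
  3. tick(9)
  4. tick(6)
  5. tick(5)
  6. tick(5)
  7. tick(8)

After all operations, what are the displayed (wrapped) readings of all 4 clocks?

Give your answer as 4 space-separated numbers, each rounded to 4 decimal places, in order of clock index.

After op 1 tick(7): ref=7.0000 raw=[7.7000 14.0000 6.3000 7.7000]
After op 2 tick(5): ref=12.0000 raw=[13.2000 24.0000 10.8000 13.2000]
After op 3 tick(9): ref=21.0000 raw=[23.1000 42.0000 18.9000 23.1000]
After op 4 tick(6): ref=27.0000 raw=[29.7000 54.0000 24.3000 29.7000]
After op 5 tick(5): ref=32.0000 raw=[35.2000 64.0000 28.8000 35.2000]
After op 6 tick(5): ref=37.0000 raw=[40.7000 74.0000 33.3000 40.7000]
After op 7 tick(8): ref=45.0000 raw=[49.5000 90.0000 40.5000 49.5000]
Wrap final raw readings (mod 24): 49.5000 mod 24 = 1.5000; 90.0000 mod 24 = 18.0000; 40.5000 mod 24 = 16.5000; 49.5000 mod 24 = 1.5000

Answer: 1.5000 18.0000 16.5000 1.5000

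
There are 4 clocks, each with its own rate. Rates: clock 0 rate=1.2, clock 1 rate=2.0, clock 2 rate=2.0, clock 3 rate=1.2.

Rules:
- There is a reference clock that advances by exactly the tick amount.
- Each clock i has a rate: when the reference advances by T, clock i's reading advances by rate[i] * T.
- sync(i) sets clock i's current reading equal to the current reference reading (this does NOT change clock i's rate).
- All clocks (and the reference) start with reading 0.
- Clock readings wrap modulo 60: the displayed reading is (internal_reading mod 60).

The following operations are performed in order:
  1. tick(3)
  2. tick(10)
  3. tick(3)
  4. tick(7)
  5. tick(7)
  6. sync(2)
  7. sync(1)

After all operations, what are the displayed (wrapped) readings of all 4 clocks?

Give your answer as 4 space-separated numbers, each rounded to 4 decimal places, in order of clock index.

After op 1 tick(3): ref=3.0000 raw=[3.6000 6.0000 6.0000 3.6000]
After op 2 tick(10): ref=13.0000 raw=[15.6000 26.0000 26.0000 15.6000]
After op 3 tick(3): ref=16.0000 raw=[19.2000 32.0000 32.0000 19.2000]
After op 4 tick(7): ref=23.0000 raw=[27.6000 46.0000 46.0000 27.6000]
After op 5 tick(7): ref=30.0000 raw=[36.0000 60.0000 60.0000 36.0000]
After op 6 sync(2): ref=30.0000 raw=[36.0000 60.0000 30.0000 36.0000]
After op 7 sync(1): ref=30.0000 raw=[36.0000 30.0000 30.0000 36.0000]
Wrap final raw readings (mod 60): 36.0000 mod 60 = 36.0000; 30.0000 mod 60 = 30.0000; 30.0000 mod 60 = 30.0000; 36.0000 mod 60 = 36.0000

Answer: 36.0000 30.0000 30.0000 36.0000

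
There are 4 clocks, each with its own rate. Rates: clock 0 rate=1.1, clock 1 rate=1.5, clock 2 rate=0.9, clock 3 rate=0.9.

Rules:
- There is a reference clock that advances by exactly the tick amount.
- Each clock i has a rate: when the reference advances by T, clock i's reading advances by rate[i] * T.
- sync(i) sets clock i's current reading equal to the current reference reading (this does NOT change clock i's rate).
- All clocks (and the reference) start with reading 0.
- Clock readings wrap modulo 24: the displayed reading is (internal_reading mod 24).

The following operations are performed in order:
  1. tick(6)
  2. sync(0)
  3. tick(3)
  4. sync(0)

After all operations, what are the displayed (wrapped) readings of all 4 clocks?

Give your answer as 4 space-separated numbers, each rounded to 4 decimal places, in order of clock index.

After op 1 tick(6): ref=6.0000 raw=[6.6000 9.0000 5.4000 5.4000]
After op 2 sync(0): ref=6.0000 raw=[6.0000 9.0000 5.4000 5.4000]
After op 3 tick(3): ref=9.0000 raw=[9.3000 13.5000 8.1000 8.1000]
After op 4 sync(0): ref=9.0000 raw=[9.0000 13.5000 8.1000 8.1000]
Wrap final raw readings (mod 24): 9.0000 mod 24 = 9.0000; 13.5000 mod 24 = 13.5000; 8.1000 mod 24 = 8.1000; 8.1000 mod 24 = 8.1000

Answer: 9.0000 13.5000 8.1000 8.1000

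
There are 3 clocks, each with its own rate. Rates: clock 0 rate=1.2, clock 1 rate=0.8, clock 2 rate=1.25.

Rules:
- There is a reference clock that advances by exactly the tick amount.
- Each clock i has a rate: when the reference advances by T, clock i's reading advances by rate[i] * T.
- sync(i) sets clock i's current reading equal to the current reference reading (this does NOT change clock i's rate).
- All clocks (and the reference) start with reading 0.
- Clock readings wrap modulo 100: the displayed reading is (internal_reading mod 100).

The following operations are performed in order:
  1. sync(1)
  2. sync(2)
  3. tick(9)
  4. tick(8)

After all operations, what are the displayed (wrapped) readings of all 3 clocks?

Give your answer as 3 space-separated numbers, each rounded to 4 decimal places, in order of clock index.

Answer: 20.4000 13.6000 21.2500

Derivation:
After op 1 sync(1): ref=0.0000 raw=[0.0000 0.0000 0.0000]
After op 2 sync(2): ref=0.0000 raw=[0.0000 0.0000 0.0000]
After op 3 tick(9): ref=9.0000 raw=[10.8000 7.2000 11.2500]
After op 4 tick(8): ref=17.0000 raw=[20.4000 13.6000 21.2500]
Wrap final raw readings (mod 100): 20.4000 mod 100 = 20.4000; 13.6000 mod 100 = 13.6000; 21.2500 mod 100 = 21.2500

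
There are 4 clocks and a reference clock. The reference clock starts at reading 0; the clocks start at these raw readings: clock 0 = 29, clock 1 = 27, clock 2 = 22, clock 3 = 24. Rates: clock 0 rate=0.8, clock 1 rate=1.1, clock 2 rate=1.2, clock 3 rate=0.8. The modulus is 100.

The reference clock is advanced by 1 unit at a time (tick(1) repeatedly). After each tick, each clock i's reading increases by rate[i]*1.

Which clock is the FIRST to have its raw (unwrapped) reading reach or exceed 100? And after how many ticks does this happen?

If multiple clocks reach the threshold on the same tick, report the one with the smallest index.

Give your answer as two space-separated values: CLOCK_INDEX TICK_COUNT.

Answer: 2 65

Derivation:
clock 0: start=29, rate=0.8, needs 100-29 = 71; ticks = ceil(71/0.8) = ceil(88.7500) = 89; reading at tick 89 = 29 + 0.8*89 = 100.2000
clock 1: start=27, rate=1.1, needs 100-27 = 73; ticks = ceil(73/1.1) = ceil(66.3636) = 67; reading at tick 67 = 27 + 1.1*67 = 100.7000
clock 2: start=22, rate=1.2, needs 100-22 = 78; ticks = ceil(78/1.2) = ceil(65.0000) = 65; reading at tick 65 = 22 + 1.2*65 = 100.0000
clock 3: start=24, rate=0.8, needs 100-24 = 76; ticks = ceil(76/0.8) = ceil(95.0000) = 95; reading at tick 95 = 24 + 0.8*95 = 100.0000
Minimum tick count = 65; winners = [2]; smallest index = 2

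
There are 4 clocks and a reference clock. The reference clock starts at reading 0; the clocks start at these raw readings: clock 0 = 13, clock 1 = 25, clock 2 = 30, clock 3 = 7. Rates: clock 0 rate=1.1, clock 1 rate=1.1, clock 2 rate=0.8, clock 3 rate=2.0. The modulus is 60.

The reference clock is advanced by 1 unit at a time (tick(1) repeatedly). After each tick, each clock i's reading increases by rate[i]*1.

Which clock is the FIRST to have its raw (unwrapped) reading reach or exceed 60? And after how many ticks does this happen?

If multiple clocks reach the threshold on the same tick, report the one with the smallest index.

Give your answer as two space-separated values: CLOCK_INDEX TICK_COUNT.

Answer: 3 27

Derivation:
clock 0: start=13, rate=1.1, needs 60-13 = 47; ticks = ceil(47/1.1) = ceil(42.7273) = 43; reading at tick 43 = 13 + 1.1*43 = 60.3000
clock 1: start=25, rate=1.1, needs 60-25 = 35; ticks = ceil(35/1.1) = ceil(31.8182) = 32; reading at tick 32 = 25 + 1.1*32 = 60.2000
clock 2: start=30, rate=0.8, needs 60-30 = 30; ticks = ceil(30/0.8) = ceil(37.5000) = 38; reading at tick 38 = 30 + 0.8*38 = 60.4000
clock 3: start=7, rate=2.0, needs 60-7 = 53; ticks = ceil(53/2.0) = ceil(26.5000) = 27; reading at tick 27 = 7 + 2.0*27 = 61.0000
Minimum tick count = 27; winners = [3]; smallest index = 3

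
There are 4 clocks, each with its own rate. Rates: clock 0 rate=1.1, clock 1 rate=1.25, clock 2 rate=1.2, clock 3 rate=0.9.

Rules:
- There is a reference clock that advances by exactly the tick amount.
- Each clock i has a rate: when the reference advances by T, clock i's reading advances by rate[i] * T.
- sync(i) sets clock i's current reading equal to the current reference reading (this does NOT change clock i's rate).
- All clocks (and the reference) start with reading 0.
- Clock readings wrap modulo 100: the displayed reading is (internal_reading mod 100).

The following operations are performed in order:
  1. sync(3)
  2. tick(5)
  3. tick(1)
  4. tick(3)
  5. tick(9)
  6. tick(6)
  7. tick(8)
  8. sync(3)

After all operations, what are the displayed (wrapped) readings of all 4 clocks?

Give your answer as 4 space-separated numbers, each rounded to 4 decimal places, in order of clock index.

After op 1 sync(3): ref=0.0000 raw=[0.0000 0.0000 0.0000 0.0000]
After op 2 tick(5): ref=5.0000 raw=[5.5000 6.2500 6.0000 4.5000]
After op 3 tick(1): ref=6.0000 raw=[6.6000 7.5000 7.2000 5.4000]
After op 4 tick(3): ref=9.0000 raw=[9.9000 11.2500 10.8000 8.1000]
After op 5 tick(9): ref=18.0000 raw=[19.8000 22.5000 21.6000 16.2000]
After op 6 tick(6): ref=24.0000 raw=[26.4000 30.0000 28.8000 21.6000]
After op 7 tick(8): ref=32.0000 raw=[35.2000 40.0000 38.4000 28.8000]
After op 8 sync(3): ref=32.0000 raw=[35.2000 40.0000 38.4000 32.0000]
Wrap final raw readings (mod 100): 35.2000 mod 100 = 35.2000; 40.0000 mod 100 = 40.0000; 38.4000 mod 100 = 38.4000; 32.0000 mod 100 = 32.0000

Answer: 35.2000 40.0000 38.4000 32.0000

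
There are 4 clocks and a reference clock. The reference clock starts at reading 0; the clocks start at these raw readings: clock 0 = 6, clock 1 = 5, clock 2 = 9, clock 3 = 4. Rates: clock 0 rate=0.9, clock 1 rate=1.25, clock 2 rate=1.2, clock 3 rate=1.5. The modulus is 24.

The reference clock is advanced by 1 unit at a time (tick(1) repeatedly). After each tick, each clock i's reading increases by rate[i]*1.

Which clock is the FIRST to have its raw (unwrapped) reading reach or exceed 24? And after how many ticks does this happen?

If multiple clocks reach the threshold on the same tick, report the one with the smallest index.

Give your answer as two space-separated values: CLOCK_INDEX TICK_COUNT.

clock 0: start=6, rate=0.9, needs 24-6 = 18; ticks = ceil(18/0.9) = ceil(20.0000) = 20; reading at tick 20 = 6 + 0.9*20 = 24.0000
clock 1: start=5, rate=1.25, needs 24-5 = 19; ticks = ceil(19/1.25) = ceil(15.2000) = 16; reading at tick 16 = 5 + 1.25*16 = 25.0000
clock 2: start=9, rate=1.2, needs 24-9 = 15; ticks = ceil(15/1.2) = ceil(12.5000) = 13; reading at tick 13 = 9 + 1.2*13 = 24.6000
clock 3: start=4, rate=1.5, needs 24-4 = 20; ticks = ceil(20/1.5) = ceil(13.3333) = 14; reading at tick 14 = 4 + 1.5*14 = 25.0000
Minimum tick count = 13; winners = [2]; smallest index = 2

Answer: 2 13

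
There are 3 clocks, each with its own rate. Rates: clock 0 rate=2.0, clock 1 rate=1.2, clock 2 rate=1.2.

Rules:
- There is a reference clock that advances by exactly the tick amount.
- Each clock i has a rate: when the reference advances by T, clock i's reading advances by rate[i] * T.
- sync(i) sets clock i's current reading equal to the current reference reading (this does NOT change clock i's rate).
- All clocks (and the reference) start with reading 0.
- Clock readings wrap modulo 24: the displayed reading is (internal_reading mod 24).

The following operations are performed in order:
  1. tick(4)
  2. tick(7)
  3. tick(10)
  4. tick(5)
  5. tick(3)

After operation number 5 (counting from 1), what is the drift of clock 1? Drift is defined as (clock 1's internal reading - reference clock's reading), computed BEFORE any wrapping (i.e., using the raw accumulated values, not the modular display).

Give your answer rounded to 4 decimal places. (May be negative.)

After op 1 tick(4): ref=4.0000 raw=[8.0000 4.8000 4.8000]
After op 2 tick(7): ref=11.0000 raw=[22.0000 13.2000 13.2000]
After op 3 tick(10): ref=21.0000 raw=[42.0000 25.2000 25.2000]
After op 4 tick(5): ref=26.0000 raw=[52.0000 31.2000 31.2000]
After op 5 tick(3): ref=29.0000 raw=[58.0000 34.8000 34.8000]
Drift of clock 1 after op 5: 34.8000 - 29.0000 = 5.8000

Answer: 5.8000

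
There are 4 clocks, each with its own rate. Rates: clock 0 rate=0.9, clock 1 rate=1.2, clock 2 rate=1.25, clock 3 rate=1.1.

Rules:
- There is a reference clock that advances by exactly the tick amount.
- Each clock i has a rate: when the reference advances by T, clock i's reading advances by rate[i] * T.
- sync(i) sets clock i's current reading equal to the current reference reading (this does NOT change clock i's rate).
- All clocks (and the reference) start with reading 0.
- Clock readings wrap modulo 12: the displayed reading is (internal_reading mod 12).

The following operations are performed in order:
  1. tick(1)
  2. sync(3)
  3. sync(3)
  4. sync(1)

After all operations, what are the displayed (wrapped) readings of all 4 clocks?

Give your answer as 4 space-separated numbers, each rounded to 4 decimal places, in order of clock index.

Answer: 0.9000 1.0000 1.2500 1.0000

Derivation:
After op 1 tick(1): ref=1.0000 raw=[0.9000 1.2000 1.2500 1.1000]
After op 2 sync(3): ref=1.0000 raw=[0.9000 1.2000 1.2500 1.0000]
After op 3 sync(3): ref=1.0000 raw=[0.9000 1.2000 1.2500 1.0000]
After op 4 sync(1): ref=1.0000 raw=[0.9000 1.0000 1.2500 1.0000]
Wrap final raw readings (mod 12): 0.9000 mod 12 = 0.9000; 1.0000 mod 12 = 1.0000; 1.2500 mod 12 = 1.2500; 1.0000 mod 12 = 1.0000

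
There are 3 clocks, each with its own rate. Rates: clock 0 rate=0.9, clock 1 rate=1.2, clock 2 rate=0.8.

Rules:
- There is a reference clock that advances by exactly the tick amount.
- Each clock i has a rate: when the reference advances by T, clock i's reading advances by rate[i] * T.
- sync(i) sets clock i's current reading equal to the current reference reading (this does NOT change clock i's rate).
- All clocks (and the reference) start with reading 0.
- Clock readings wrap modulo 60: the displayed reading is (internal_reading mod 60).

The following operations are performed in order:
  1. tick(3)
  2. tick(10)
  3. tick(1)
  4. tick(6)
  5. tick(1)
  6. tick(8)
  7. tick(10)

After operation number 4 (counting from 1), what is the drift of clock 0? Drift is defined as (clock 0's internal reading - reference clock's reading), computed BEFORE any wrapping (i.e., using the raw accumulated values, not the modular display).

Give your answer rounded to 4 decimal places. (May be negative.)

Answer: -2.0000

Derivation:
After op 1 tick(3): ref=3.0000 raw=[2.7000 3.6000 2.4000]
After op 2 tick(10): ref=13.0000 raw=[11.7000 15.6000 10.4000]
After op 3 tick(1): ref=14.0000 raw=[12.6000 16.8000 11.2000]
After op 4 tick(6): ref=20.0000 raw=[18.0000 24.0000 16.0000]
Drift of clock 0 after op 4: 18.0000 - 20.0000 = -2.0000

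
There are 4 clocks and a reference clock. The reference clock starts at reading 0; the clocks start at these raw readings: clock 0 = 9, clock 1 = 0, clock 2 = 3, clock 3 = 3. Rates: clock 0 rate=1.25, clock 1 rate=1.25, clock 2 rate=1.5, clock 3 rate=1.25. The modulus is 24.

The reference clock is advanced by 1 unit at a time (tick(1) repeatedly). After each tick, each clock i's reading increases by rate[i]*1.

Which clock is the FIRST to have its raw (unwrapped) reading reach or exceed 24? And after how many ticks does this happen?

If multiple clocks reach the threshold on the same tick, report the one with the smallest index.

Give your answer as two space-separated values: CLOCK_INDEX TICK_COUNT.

Answer: 0 12

Derivation:
clock 0: start=9, rate=1.25, needs 24-9 = 15; ticks = ceil(15/1.25) = ceil(12.0000) = 12; reading at tick 12 = 9 + 1.25*12 = 24.0000
clock 1: start=0, rate=1.25, needs 24-0 = 24; ticks = ceil(24/1.25) = ceil(19.2000) = 20; reading at tick 20 = 0 + 1.25*20 = 25.0000
clock 2: start=3, rate=1.5, needs 24-3 = 21; ticks = ceil(21/1.5) = ceil(14.0000) = 14; reading at tick 14 = 3 + 1.5*14 = 24.0000
clock 3: start=3, rate=1.25, needs 24-3 = 21; ticks = ceil(21/1.25) = ceil(16.8000) = 17; reading at tick 17 = 3 + 1.25*17 = 24.2500
Minimum tick count = 12; winners = [0]; smallest index = 0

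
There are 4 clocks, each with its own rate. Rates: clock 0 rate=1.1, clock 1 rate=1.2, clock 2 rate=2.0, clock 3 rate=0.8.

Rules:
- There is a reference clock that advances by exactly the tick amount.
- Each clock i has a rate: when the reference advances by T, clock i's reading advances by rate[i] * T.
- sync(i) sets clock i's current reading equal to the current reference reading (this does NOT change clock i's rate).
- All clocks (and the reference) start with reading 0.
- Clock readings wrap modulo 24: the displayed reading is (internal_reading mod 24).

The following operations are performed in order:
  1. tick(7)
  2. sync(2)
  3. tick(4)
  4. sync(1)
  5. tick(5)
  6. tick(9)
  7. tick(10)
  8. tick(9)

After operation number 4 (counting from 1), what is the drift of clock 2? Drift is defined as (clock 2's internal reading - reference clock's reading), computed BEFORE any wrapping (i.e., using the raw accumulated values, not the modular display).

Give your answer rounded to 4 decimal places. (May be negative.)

After op 1 tick(7): ref=7.0000 raw=[7.7000 8.4000 14.0000 5.6000]
After op 2 sync(2): ref=7.0000 raw=[7.7000 8.4000 7.0000 5.6000]
After op 3 tick(4): ref=11.0000 raw=[12.1000 13.2000 15.0000 8.8000]
After op 4 sync(1): ref=11.0000 raw=[12.1000 11.0000 15.0000 8.8000]
Drift of clock 2 after op 4: 15.0000 - 11.0000 = 4.0000

Answer: 4.0000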